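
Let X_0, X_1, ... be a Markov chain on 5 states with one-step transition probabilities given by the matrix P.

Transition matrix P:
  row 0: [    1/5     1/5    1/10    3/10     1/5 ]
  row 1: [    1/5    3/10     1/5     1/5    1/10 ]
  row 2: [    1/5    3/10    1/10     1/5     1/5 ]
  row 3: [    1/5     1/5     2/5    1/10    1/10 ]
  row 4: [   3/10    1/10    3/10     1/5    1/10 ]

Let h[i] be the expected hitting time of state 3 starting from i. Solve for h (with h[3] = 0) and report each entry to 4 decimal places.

First-step conditioning: h[3] = 0; for i ≠ 3, h[i] = 1 + Σ_k P[i][k]·h[k].
  h[0] = 1 + 1/5·h[0] + 1/5·h[1] + 1/10·h[2] + 1/5·h[4]
  h[1] = 1 + 1/5·h[0] + 3/10·h[1] + 1/5·h[2] + 1/10·h[4]
  h[2] = 1 + 1/5·h[0] + 3/10·h[1] + 1/10·h[2] + 1/5·h[4]
  h[4] = 1 + 3/10·h[0] + 1/10·h[1] + 3/10·h[2] + 1/10·h[4]
Solving the 4×4 linear system over states ≠ 3 gives exactly h = [9710/2391, 3600/797, 10790/2391, 0, 10690/2391] (h[3] = 0 is the target).

h = [4.0611, 4.5169, 4.5128, 0.0000, 4.4709]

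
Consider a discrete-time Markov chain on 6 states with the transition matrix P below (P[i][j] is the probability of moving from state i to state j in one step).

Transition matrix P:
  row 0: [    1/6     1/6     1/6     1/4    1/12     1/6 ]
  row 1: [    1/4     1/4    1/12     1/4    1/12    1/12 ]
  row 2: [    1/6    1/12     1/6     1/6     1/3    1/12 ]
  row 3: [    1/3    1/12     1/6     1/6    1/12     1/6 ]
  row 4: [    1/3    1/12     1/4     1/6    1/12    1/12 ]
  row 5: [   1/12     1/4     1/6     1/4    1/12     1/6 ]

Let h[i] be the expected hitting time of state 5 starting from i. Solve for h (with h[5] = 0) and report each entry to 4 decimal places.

First-step conditioning: h[5] = 0; for i ≠ 5, h[i] = 1 + Σ_k P[i][k]·h[k].
  h[0] = 1 + 1/6·h[0] + 1/6·h[1] + 1/6·h[2] + 1/4·h[3] + 1/12·h[4]
  h[1] = 1 + 1/4·h[0] + 1/4·h[1] + 1/12·h[2] + 1/4·h[3] + 1/12·h[4]
  h[2] = 1 + 1/6·h[0] + 1/12·h[1] + 1/6·h[2] + 1/6·h[3] + 1/3·h[4]
  h[3] = 1 + 1/3·h[0] + 1/12·h[1] + 1/6·h[2] + 1/6·h[3] + 1/12·h[4]
  h[4] = 1 + 1/3·h[0] + 1/12·h[1] + 1/4·h[2] + 1/6·h[3] + 1/12·h[4]
Solving the 5×5 linear system over states ≠ 5 gives exactly h = [239796/31435, 259452/31435, 263376/31435, 238284/31435, 260232/31435, 0] (h[5] = 0 is the target).

h = [7.6283, 8.2536, 8.3784, 7.5802, 8.2784, 0.0000]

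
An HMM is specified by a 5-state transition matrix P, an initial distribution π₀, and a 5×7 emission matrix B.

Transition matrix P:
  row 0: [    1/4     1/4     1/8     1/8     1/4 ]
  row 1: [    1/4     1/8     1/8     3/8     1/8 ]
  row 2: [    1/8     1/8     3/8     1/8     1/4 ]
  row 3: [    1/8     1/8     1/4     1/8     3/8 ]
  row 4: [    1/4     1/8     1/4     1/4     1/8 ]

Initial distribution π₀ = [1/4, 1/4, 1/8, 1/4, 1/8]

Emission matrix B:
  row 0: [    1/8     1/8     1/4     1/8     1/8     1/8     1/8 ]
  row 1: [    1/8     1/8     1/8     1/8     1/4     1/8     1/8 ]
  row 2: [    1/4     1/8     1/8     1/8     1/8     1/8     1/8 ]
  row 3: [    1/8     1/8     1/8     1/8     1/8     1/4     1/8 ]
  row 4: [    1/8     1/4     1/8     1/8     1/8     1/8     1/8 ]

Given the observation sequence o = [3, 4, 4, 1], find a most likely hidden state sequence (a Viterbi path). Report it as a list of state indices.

t=0: δ = [3.125e-02, 3.125e-02, 1.562e-02, 3.125e-02, 1.562e-02]  (obs o_0=3)
t=1: δ = [9.766e-04, 1.953e-03, 9.766e-04, 1.465e-03, 1.465e-03]  ψ = [0, 0, 3, 1, 3]  (obs o_1=4)
t=2: δ = [6.104e-05, 6.104e-05, 4.578e-05, 9.155e-05, 6.866e-05]  ψ = [1, 0, 2, 1, 3]  (obs o_2=4)
t=3: δ = [2.146e-06, 1.907e-06, 2.861e-06, 2.861e-06, 8.583e-06]  ψ = [4, 0, 3, 1, 3]  (obs o_3=1)
backtrack: best end state = 4; path = [0, 1, 3, 4]

path = [0, 1, 3, 4]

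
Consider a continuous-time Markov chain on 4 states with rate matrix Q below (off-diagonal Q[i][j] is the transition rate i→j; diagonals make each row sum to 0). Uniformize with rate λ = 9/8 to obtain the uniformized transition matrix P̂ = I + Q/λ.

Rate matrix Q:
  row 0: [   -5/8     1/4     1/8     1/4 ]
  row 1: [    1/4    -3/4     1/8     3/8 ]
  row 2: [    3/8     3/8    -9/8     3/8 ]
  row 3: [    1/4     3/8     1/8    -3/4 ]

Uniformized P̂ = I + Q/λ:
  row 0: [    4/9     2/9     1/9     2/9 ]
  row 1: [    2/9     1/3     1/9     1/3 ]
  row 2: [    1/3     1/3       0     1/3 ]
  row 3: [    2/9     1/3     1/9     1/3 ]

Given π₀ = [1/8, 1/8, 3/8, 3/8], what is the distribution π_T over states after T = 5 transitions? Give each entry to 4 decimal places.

t=0: π = [0.1250, 0.1250, 0.3750, 0.3750]
t=1: π = [0.2917, 0.3194, 0.0694, 0.3194]
t=2: π = [0.2948, 0.3009, 0.1034, 0.3009]
t=3: π = [0.2992, 0.3006, 0.0996, 0.3006]
t=4: π = [0.2998, 0.3001, 0.1000, 0.3001]
t=5: π = [0.3000, 0.3000, 0.1000, 0.3000]

π = [0.3000, 0.3000, 0.1000, 0.3000]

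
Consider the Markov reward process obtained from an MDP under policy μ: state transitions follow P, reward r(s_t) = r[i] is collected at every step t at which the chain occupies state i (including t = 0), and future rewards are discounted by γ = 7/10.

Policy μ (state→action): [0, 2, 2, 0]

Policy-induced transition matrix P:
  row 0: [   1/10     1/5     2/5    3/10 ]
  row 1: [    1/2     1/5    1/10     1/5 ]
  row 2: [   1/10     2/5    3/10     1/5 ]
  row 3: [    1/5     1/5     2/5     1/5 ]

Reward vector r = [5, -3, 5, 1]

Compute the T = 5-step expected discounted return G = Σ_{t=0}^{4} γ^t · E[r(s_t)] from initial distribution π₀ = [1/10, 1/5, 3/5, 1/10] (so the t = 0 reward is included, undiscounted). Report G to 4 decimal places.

t=0: π = [0.1000, 0.2000, 0.6000, 0.1000], E[r] = 3.0000, γ^t·E[r] = 3.000000, running G = 3.000000
t=1: π = [0.1900, 0.3200, 0.2800, 0.2100], E[r] = 1.6000, γ^t·E[r] = 1.120000, running G = 4.120000
t=2: π = [0.2490, 0.2560, 0.2760, 0.2190], E[r] = 2.0760, γ^t·E[r] = 1.017240, running G = 5.137240
t=3: π = [0.2243, 0.2552, 0.2956, 0.2249], E[r] = 2.0588, γ^t·E[r] = 0.706168, running G = 5.843408
t=4: π = [0.2246, 0.2591, 0.2939, 0.2224], E[r] = 2.0373, γ^t·E[r] = 0.489161, running G = 6.332569

G = 6.3326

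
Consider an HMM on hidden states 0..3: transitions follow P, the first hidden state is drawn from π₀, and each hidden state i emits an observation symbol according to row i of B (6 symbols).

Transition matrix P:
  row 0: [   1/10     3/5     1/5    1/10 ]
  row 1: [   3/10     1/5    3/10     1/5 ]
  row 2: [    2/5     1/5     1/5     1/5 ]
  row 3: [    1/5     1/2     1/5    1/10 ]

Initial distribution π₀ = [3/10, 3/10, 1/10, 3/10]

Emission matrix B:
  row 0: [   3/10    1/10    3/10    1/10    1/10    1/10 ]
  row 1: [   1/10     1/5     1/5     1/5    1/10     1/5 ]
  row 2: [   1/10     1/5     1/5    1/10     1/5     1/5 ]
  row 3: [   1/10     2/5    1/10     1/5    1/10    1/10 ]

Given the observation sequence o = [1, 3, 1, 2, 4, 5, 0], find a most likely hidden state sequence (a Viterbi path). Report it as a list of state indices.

path = [3, 1, 2, 0, 1, 2, 0]

t=0: δ = [3.000e-02, 6.000e-02, 2.000e-02, 1.200e-01]  (obs o_0=1)
t=1: δ = [2.400e-03, 1.200e-02, 2.400e-03, 2.400e-03]  ψ = [3, 3, 3, 1]  (obs o_1=3)
t=2: δ = [3.600e-04, 4.800e-04, 7.200e-04, 9.600e-04]  ψ = [1, 1, 1, 1]  (obs o_2=1)
t=3: δ = [8.640e-05, 9.600e-05, 3.840e-05, 1.440e-05]  ψ = [2, 3, 3, 2]  (obs o_3=2)
t=4: δ = [2.880e-06, 5.184e-06, 5.760e-06, 1.920e-06]  ψ = [1, 0, 1, 1]  (obs o_4=4)
t=5: δ = [2.304e-07, 3.456e-07, 3.110e-07, 1.152e-07]  ψ = [2, 0, 1, 2]  (obs o_5=5)
t=6: δ = [3.732e-08, 1.382e-08, 1.037e-08, 6.912e-09]  ψ = [2, 0, 1, 1]  (obs o_6=0)
backtrack: best end state = 0; path = [3, 1, 2, 0, 1, 2, 0]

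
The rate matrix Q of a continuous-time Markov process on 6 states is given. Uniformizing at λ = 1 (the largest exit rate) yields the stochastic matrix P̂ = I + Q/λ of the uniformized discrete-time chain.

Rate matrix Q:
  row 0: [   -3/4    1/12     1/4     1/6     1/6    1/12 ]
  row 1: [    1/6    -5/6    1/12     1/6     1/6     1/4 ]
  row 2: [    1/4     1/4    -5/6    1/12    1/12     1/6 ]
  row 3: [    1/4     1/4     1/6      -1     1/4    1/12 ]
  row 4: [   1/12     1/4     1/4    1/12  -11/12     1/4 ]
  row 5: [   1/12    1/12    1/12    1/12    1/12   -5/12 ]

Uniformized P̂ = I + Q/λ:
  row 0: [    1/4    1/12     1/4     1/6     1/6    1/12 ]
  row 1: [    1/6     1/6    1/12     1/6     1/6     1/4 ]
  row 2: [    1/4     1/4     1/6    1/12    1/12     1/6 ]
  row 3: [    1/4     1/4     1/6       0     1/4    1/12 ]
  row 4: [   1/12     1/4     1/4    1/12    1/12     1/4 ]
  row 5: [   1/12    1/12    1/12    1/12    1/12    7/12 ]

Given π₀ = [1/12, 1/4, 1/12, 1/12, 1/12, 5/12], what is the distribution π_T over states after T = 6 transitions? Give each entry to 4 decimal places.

t=0: π = [0.0833, 0.2500, 0.0833, 0.0833, 0.0833, 0.4167]
t=1: π = [0.1458, 0.1458, 0.1250, 0.1042, 0.1250, 0.3542]
t=2: π = [0.1580, 0.1545, 0.1476, 0.0990, 0.1250, 0.3160]
t=3: π = [0.1636, 0.1581, 0.1510, 0.1011, 0.1259, 0.3002]
t=4: π = [0.1658, 0.1595, 0.1526, 0.1017, 0.1270, 0.2934]
t=5: π = [0.1666, 0.1602, 0.1533, 0.1020, 0.1274, 0.2905]
t=6: π = [0.1670, 0.1605, 0.1536, 0.1021, 0.1276, 0.2893]

π = [0.1670, 0.1605, 0.1536, 0.1021, 0.1276, 0.2893]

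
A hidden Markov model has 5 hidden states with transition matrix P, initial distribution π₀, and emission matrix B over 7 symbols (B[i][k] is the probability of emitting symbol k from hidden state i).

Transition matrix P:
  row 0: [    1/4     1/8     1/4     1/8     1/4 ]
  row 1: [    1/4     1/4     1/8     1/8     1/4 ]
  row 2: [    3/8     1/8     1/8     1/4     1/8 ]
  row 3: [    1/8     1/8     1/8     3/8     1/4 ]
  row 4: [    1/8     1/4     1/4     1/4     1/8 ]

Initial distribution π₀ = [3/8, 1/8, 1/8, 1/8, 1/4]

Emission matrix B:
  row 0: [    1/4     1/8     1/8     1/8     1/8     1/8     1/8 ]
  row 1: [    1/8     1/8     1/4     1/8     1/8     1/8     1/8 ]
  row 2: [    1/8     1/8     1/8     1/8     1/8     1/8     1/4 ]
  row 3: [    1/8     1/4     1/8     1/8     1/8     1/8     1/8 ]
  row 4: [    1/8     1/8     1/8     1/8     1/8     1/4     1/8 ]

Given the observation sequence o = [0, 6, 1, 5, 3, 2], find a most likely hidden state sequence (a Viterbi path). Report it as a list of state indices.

path = [0, 2, 3, 4, 1, 1]

t=0: δ = [9.375e-02, 1.562e-02, 1.562e-02, 1.562e-02, 3.125e-02]  (obs o_0=0)
t=1: δ = [2.930e-03, 1.465e-03, 5.859e-03, 1.465e-03, 2.930e-03]  ψ = [0, 0, 0, 0, 0]  (obs o_1=6)
t=2: δ = [2.747e-04, 9.155e-05, 9.155e-05, 3.662e-04, 9.155e-05]  ψ = [2, 2, 0, 2, 0]  (obs o_2=1)
t=3: δ = [8.583e-06, 5.722e-06, 8.583e-06, 1.717e-05, 2.289e-05]  ψ = [0, 3, 0, 3, 3]  (obs o_3=5)
t=4: δ = [4.023e-07, 7.153e-07, 7.153e-07, 8.047e-07, 5.364e-07]  ψ = [2, 4, 4, 3, 3]  (obs o_4=3)
t=5: δ = [3.353e-08, 4.470e-08, 1.676e-08, 3.772e-08, 2.515e-08]  ψ = [2, 1, 4, 3, 3]  (obs o_5=2)
backtrack: best end state = 1; path = [0, 2, 3, 4, 1, 1]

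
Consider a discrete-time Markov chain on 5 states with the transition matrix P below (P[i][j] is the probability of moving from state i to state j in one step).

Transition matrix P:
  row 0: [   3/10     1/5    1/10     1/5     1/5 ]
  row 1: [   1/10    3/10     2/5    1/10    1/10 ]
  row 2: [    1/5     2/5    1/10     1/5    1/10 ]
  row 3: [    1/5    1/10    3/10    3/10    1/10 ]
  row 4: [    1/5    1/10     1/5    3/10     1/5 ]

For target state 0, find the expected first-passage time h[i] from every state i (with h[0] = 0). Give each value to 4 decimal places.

h = [0.0000, 6.3508, 5.8065, 5.6250, 5.6048]

First-step conditioning: h[0] = 0; for i ≠ 0, h[i] = 1 + Σ_k P[i][k]·h[k].
  h[1] = 1 + 3/10·h[1] + 2/5·h[2] + 1/10·h[3] + 1/10·h[4]
  h[2] = 1 + 2/5·h[1] + 1/10·h[2] + 1/5·h[3] + 1/10·h[4]
  h[3] = 1 + 1/10·h[1] + 3/10·h[2] + 3/10·h[3] + 1/10·h[4]
  h[4] = 1 + 1/10·h[1] + 1/5·h[2] + 3/10·h[3] + 1/5·h[4]
Solving the 4×4 linear system over states ≠ 0 gives exactly h = [0, 1575/248, 180/31, 45/8, 695/124] (h[0] = 0 is the target).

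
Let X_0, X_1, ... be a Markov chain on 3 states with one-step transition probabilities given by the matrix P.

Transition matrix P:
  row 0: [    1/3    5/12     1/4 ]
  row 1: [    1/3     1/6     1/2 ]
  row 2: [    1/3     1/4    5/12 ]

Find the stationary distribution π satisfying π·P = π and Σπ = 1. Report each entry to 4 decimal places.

Balance equations π_j = Σ_i π_i·P[i][j]:
  π_0 = 1/3·π_0 + 1/3·π_1 + 1/3·π_2
  π_1 = 5/12·π_0 + 1/6·π_1 + 1/4·π_2
  normalize: π_0 + π_1 + π_2 = 1
Solving the linear system gives exactly π = [1/3, 11/39, 5/13].

π = [0.3333, 0.2821, 0.3846]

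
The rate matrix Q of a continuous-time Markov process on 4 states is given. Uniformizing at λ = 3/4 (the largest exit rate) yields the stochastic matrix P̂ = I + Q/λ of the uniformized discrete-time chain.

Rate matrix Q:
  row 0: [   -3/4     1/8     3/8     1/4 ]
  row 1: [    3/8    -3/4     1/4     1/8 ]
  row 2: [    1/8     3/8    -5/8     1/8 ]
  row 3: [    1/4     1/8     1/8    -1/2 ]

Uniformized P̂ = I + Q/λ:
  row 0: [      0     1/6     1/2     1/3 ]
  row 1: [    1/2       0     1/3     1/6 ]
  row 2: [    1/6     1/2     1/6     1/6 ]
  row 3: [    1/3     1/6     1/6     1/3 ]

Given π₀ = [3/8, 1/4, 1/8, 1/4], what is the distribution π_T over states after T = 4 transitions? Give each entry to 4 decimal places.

π = [0.2373, 0.2257, 0.2870, 0.2500]

t=0: π = [0.3750, 0.2500, 0.1250, 0.2500]
t=1: π = [0.2292, 0.1667, 0.3333, 0.2708]
t=2: π = [0.2292, 0.2500, 0.2708, 0.2500]
t=3: π = [0.2535, 0.2153, 0.2847, 0.2465]
t=4: π = [0.2373, 0.2257, 0.2870, 0.2500]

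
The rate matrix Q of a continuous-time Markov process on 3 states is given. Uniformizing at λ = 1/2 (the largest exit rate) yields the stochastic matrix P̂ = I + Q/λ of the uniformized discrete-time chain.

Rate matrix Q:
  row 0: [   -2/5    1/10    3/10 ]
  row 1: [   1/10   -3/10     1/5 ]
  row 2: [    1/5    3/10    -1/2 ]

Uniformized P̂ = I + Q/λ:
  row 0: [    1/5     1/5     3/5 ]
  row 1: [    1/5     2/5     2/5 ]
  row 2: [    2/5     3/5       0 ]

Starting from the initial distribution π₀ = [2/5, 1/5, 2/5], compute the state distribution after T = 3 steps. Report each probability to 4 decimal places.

π = [0.2656, 0.4128, 0.3216]

t=0: π = [0.4000, 0.2000, 0.4000]
t=1: π = [0.2800, 0.4000, 0.3200]
t=2: π = [0.2640, 0.4080, 0.3280]
t=3: π = [0.2656, 0.4128, 0.3216]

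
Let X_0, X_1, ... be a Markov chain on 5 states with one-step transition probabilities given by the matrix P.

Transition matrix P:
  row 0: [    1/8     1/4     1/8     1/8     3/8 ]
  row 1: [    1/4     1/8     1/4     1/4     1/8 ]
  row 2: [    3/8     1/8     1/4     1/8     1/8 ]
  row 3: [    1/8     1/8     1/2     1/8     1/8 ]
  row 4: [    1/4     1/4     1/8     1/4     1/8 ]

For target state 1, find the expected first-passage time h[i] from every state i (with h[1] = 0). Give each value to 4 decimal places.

First-step conditioning: h[1] = 0; for i ≠ 1, h[i] = 1 + Σ_k P[i][k]·h[k].
  h[0] = 1 + 1/8·h[0] + 1/8·h[2] + 1/8·h[3] + 3/8·h[4]
  h[2] = 1 + 3/8·h[0] + 1/4·h[2] + 1/8·h[3] + 1/8·h[4]
  h[3] = 1 + 1/8·h[0] + 1/2·h[2] + 1/8·h[3] + 1/8·h[4]
  h[4] = 1 + 1/4·h[0] + 1/8·h[2] + 1/4·h[3] + 1/8·h[4]
Solving the 4×4 linear system over states ≠ 1 gives exactly h = [464/95, 0, 528/95, 544/95, 472/95] (h[1] = 0 is the target).

h = [4.8842, 0.0000, 5.5579, 5.7263, 4.9684]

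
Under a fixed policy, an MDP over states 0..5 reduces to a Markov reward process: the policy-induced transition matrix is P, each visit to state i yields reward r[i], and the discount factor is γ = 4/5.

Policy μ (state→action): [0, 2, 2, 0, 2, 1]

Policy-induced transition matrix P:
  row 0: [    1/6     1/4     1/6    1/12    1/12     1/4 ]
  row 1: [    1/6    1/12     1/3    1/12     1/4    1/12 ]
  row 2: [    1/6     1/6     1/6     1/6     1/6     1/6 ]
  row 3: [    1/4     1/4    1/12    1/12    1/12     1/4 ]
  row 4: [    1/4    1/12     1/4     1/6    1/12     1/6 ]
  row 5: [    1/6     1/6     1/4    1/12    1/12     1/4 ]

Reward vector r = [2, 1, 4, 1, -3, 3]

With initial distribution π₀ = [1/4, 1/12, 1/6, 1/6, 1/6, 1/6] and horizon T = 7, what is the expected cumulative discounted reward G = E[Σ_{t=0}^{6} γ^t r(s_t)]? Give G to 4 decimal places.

G = 6.4650

t=0: π = [0.2500, 0.0833, 0.1667, 0.1667, 0.1667, 0.1667], E[r] = 1.4167, γ^t·E[r] = 1.416667, running G = 1.416667
t=1: π = [0.1944, 0.1806, 0.1944, 0.1111, 0.1111, 0.2083], E[r] = 1.7500, γ^t·E[r] = 1.400000, running G = 2.816667
t=2: π = [0.1852, 0.1678, 0.2141, 0.1088, 0.1296, 0.1944], E[r] = 1.6979, γ^t·E[r] = 1.086667, running G = 3.903333
t=3: π = [0.1865, 0.1664, 0.2126, 0.1120, 0.1291, 0.1934], E[r] = 1.6944, γ^t·E[r] = 0.867556, running G = 4.770889
t=4: π = [0.1868, 0.1669, 0.2119, 0.1118, 0.1288, 0.1938], E[r] = 1.6951, γ^t·E[r] = 0.694298, running G = 5.465187
t=5: π = [0.1867, 0.1669, 0.2120, 0.1117, 0.1288, 0.1938], E[r] = 1.6952, γ^t·E[r] = 0.555477, running G = 6.020664
t=6: π = [0.1867, 0.1669, 0.2121, 0.1117, 0.1288, 0.1938], E[r] = 1.6952, γ^t·E[r] = 0.444373, running G = 6.465037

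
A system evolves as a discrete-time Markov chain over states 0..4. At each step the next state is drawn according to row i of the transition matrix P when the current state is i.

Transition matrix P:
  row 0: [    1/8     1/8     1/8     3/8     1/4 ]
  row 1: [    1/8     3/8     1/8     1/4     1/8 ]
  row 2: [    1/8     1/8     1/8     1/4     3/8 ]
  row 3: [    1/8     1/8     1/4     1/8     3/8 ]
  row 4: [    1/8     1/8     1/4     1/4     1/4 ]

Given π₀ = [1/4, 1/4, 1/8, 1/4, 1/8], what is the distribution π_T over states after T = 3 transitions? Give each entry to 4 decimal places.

t=0: π = [0.2500, 0.2500, 0.1250, 0.2500, 0.1250]
t=1: π = [0.1250, 0.1875, 0.1719, 0.2500, 0.2656]
t=2: π = [0.1250, 0.1719, 0.1895, 0.2344, 0.2793]
t=3: π = [0.1250, 0.1680, 0.1892, 0.2363, 0.2815]

π = [0.1250, 0.1680, 0.1892, 0.2363, 0.2815]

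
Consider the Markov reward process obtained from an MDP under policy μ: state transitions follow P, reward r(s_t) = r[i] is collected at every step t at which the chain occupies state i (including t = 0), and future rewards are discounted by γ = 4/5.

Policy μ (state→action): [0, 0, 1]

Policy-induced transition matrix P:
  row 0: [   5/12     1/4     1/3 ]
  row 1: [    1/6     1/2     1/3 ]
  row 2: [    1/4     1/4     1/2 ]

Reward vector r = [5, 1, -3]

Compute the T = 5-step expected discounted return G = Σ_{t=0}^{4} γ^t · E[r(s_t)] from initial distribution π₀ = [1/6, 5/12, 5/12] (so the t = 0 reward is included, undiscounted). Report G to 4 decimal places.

G = 0.9984

t=0: π = [0.1667, 0.4167, 0.4167], E[r] = 0.0000, γ^t·E[r] = 0.000000, running G = 0.000000
t=1: π = [0.2431, 0.3542, 0.4028], E[r] = 0.3611, γ^t·E[r] = 0.288889, running G = 0.288889
t=2: π = [0.2610, 0.3385, 0.4005], E[r] = 0.4421, γ^t·E[r] = 0.282963, running G = 0.571852
t=3: π = [0.2653, 0.3346, 0.4001], E[r] = 0.4608, γ^t·E[r] = 0.235951, running G = 0.807802
t=4: π = [0.2663, 0.3337, 0.4000], E[r] = 0.4653, γ^t·E[r] = 0.190571, running G = 0.998374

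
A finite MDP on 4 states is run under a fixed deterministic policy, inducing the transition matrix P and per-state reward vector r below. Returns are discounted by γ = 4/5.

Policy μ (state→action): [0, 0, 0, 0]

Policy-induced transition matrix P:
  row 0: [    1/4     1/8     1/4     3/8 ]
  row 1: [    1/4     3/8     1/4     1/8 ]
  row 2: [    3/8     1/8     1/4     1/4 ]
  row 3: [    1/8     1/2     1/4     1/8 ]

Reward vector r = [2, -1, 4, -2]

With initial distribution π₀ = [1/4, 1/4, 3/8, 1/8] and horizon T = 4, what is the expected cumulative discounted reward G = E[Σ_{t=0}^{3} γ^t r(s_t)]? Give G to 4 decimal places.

t=0: π = [0.2500, 0.2500, 0.3750, 0.1250], E[r] = 1.5000, γ^t·E[r] = 1.500000, running G = 1.500000
t=1: π = [0.2813, 0.2344, 0.2500, 0.2344], E[r] = 0.8594, γ^t·E[r] = 0.687500, running G = 2.187500
t=2: π = [0.2520, 0.2715, 0.2500, 0.2266], E[r] = 0.7793, γ^t·E[r] = 0.498750, running G = 2.686250
t=3: π = [0.2529, 0.2778, 0.2500, 0.2192], E[r] = 0.7896, γ^t·E[r] = 0.404250, running G = 3.090500

G = 3.0905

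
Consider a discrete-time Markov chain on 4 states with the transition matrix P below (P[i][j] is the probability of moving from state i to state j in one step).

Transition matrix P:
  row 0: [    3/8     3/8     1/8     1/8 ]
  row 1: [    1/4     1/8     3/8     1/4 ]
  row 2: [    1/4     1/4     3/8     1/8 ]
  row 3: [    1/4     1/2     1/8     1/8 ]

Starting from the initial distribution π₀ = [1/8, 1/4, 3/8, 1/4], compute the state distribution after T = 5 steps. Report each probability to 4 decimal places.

t=0: π = [0.1250, 0.2500, 0.3750, 0.2500]
t=1: π = [0.2656, 0.2969, 0.2813, 0.1563]
t=2: π = [0.2832, 0.2852, 0.2695, 0.1621]
t=3: π = [0.2854, 0.2903, 0.2637, 0.1606]
t=4: π = [0.2857, 0.2896, 0.2635, 0.1613]
t=5: π = [0.2857, 0.2898, 0.2633, 0.1612]

π = [0.2857, 0.2898, 0.2633, 0.1612]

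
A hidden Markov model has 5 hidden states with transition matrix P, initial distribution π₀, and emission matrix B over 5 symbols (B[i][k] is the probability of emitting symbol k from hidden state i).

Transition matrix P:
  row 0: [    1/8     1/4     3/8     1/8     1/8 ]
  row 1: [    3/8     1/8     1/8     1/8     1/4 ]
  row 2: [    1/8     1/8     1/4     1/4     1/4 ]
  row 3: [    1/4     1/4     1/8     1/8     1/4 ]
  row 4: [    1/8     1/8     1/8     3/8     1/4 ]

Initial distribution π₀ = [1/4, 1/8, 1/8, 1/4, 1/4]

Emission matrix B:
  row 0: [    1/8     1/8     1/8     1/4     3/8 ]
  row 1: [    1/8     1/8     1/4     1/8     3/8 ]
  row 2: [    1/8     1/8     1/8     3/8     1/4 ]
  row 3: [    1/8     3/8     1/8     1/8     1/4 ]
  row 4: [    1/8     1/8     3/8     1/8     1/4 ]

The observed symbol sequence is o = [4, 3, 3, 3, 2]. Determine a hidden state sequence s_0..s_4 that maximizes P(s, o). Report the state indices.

t=0: δ = [9.375e-02, 4.688e-02, 3.125e-02, 6.250e-02, 6.250e-02]  (obs o_0=4)
t=1: δ = [4.395e-03, 2.930e-03, 1.318e-02, 2.930e-03, 1.953e-03]  ψ = [1, 0, 0, 4, 3]  (obs o_1=3)
t=2: δ = [4.120e-04, 2.060e-04, 1.236e-03, 4.120e-04, 4.120e-04]  ψ = [2, 2, 2, 2, 2]  (obs o_2=3)
t=3: δ = [3.862e-05, 1.931e-05, 1.159e-04, 3.862e-05, 3.862e-05]  ψ = [2, 2, 2, 2, 2]  (obs o_3=3)
t=4: δ = [1.810e-06, 3.621e-06, 3.621e-06, 3.621e-06, 1.086e-05]  ψ = [2, 2, 2, 2, 2]  (obs o_4=2)
backtrack: best end state = 4; path = [0, 2, 2, 2, 4]

path = [0, 2, 2, 2, 4]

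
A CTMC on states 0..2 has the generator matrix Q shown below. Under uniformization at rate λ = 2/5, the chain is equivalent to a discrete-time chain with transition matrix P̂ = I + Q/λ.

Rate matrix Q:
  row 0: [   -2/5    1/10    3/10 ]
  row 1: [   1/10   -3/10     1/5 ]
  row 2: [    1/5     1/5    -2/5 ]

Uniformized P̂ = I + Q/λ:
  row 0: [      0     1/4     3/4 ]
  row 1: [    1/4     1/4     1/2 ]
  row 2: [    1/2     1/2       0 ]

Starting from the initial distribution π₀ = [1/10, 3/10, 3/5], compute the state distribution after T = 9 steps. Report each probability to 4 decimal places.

π = [0.2791, 0.3468, 0.3741]

t=0: π = [0.1000, 0.3000, 0.6000]
t=1: π = [0.3750, 0.4000, 0.2250]
t=2: π = [0.2125, 0.3063, 0.4813]
t=3: π = [0.3172, 0.3703, 0.3125]
t=4: π = [0.2488, 0.3281, 0.4230]
t=5: π = [0.2936, 0.3558, 0.3507]
t=6: π = [0.2643, 0.3377, 0.3980]
t=7: π = [0.2834, 0.3495, 0.3670]
t=8: π = [0.2709, 0.3418, 0.3873]
t=9: π = [0.2791, 0.3468, 0.3741]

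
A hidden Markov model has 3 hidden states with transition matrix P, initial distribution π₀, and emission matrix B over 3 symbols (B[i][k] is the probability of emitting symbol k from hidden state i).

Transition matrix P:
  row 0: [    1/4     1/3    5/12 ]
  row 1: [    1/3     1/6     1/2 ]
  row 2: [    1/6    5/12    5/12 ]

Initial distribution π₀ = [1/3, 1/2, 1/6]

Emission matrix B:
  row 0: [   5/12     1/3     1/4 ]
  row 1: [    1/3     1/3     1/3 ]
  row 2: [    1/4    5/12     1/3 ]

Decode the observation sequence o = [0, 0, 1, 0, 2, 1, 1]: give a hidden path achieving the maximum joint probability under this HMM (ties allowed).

t=0: δ = [1.389e-01, 1.667e-01, 4.167e-02]  (obs o_0=0)
t=1: δ = [2.315e-02, 1.543e-02, 2.083e-02]  ψ = [1, 0, 1]  (obs o_1=0)
t=2: δ = [1.929e-03, 2.894e-03, 4.019e-03]  ψ = [0, 2, 0]  (obs o_2=1)
t=3: δ = [4.019e-04, 5.582e-04, 4.186e-04]  ψ = [1, 2, 2]  (obs o_3=0)
t=4: δ = [4.651e-05, 5.814e-05, 9.303e-05]  ψ = [1, 2, 1]  (obs o_4=2)
t=5: δ = [6.460e-06, 1.292e-05, 1.615e-05]  ψ = [1, 2, 2]  (obs o_5=1)
t=6: δ = [1.436e-06, 2.243e-06, 2.804e-06]  ψ = [1, 2, 2]  (obs o_6=1)
backtrack: best end state = 2; path = [1, 0, 2, 1, 2, 2, 2]

path = [1, 0, 2, 1, 2, 2, 2]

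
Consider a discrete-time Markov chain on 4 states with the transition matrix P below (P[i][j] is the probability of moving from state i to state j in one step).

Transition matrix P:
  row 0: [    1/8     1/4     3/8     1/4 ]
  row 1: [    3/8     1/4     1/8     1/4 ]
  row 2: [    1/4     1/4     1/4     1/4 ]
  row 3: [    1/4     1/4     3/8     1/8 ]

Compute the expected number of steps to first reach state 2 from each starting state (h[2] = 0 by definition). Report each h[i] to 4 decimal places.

First-step conditioning: h[2] = 0; for i ≠ 2, h[i] = 1 + Σ_k P[i][k]·h[k].
  h[0] = 1 + 1/8·h[0] + 1/4·h[1] + 1/4·h[3]
  h[1] = 1 + 3/8·h[0] + 1/4·h[1] + 1/4·h[3]
  h[3] = 1 + 1/4·h[0] + 1/4·h[1] + 1/8·h[3]
Solving the 3×3 linear system over states ≠ 2 gives exactly h = [16/5, 4, 0, 16/5] (h[2] = 0 is the target).

h = [3.2000, 4.0000, 0.0000, 3.2000]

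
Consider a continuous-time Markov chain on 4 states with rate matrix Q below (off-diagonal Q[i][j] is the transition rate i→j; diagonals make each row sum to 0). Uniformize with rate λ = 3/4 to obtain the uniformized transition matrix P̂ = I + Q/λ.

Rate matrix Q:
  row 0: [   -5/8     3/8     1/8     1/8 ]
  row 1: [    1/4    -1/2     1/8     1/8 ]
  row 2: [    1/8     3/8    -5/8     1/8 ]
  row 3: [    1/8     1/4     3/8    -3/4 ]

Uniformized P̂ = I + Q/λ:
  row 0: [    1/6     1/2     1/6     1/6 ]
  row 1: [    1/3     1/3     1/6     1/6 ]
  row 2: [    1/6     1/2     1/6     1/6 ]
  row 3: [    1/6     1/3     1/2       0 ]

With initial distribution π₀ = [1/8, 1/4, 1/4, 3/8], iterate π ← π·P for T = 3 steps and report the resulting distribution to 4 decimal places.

t=0: π = [0.1250, 0.2500, 0.2500, 0.3750]
t=1: π = [0.2083, 0.3958, 0.2917, 0.1042]
t=2: π = [0.2326, 0.4167, 0.2014, 0.1493]
t=3: π = [0.2361, 0.4057, 0.2164, 0.1418]

π = [0.2361, 0.4057, 0.2164, 0.1418]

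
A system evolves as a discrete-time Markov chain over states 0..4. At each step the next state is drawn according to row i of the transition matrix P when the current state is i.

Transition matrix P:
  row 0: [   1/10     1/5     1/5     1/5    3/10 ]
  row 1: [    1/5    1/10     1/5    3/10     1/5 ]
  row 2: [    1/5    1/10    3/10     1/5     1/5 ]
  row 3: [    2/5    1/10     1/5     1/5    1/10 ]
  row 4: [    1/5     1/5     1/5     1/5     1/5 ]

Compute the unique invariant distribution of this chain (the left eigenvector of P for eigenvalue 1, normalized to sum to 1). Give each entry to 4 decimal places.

π = [0.2208, 0.1421, 0.2222, 0.2142, 0.2007]

Balance equations π_j = Σ_i π_i·P[i][j]:
  π_0 = 1/10·π_0 + 1/5·π_1 + 1/5·π_2 + 2/5·π_3 + 1/5·π_4
  π_1 = 1/5·π_0 + 1/10·π_1 + 1/10·π_2 + 1/10·π_3 + 1/5·π_4
  π_2 = 1/5·π_0 + 1/5·π_1 + 3/10·π_2 + 1/5·π_3 + 1/5·π_4
  π_3 = 1/5·π_0 + 3/10·π_1 + 1/5·π_2 + 1/5·π_3 + 1/5·π_4
  normalize: π_0 + π_1 + π_2 + π_3 + π_4 = 1
Solving the linear system gives exactly π = [2426/10989, 142/999, 2/9, 214/999, 245/1221].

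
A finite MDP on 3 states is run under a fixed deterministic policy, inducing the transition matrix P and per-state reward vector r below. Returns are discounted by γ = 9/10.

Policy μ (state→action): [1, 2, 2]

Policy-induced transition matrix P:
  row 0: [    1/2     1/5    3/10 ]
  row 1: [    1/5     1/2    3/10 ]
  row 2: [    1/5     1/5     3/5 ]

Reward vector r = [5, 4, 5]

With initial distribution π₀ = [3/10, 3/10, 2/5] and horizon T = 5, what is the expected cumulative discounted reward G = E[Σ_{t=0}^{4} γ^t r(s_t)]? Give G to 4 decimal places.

G = 19.2859

t=0: π = [0.3000, 0.3000, 0.4000], E[r] = 4.7000, γ^t·E[r] = 4.700000, running G = 4.700000
t=1: π = [0.2900, 0.2900, 0.4200], E[r] = 4.7100, γ^t·E[r] = 4.239000, running G = 8.939000
t=2: π = [0.2870, 0.2870, 0.4260], E[r] = 4.7130, γ^t·E[r] = 3.817530, running G = 12.756530
t=3: π = [0.2861, 0.2861, 0.4278], E[r] = 4.7139, γ^t·E[r] = 3.436433, running G = 16.192963
t=4: π = [0.2858, 0.2858, 0.4283], E[r] = 4.7142, γ^t·E[r] = 3.092967, running G = 19.285930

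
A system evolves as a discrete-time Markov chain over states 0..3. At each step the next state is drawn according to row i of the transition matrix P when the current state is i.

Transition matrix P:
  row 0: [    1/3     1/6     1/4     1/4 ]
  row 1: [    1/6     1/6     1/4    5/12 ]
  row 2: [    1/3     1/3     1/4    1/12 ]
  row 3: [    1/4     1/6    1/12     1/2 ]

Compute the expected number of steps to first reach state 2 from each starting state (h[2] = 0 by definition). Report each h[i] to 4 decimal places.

h = [5.3115, 5.5082, 0.0000, 6.4918]

First-step conditioning: h[2] = 0; for i ≠ 2, h[i] = 1 + Σ_k P[i][k]·h[k].
  h[0] = 1 + 1/3·h[0] + 1/6·h[1] + 1/4·h[3]
  h[1] = 1 + 1/6·h[0] + 1/6·h[1] + 5/12·h[3]
  h[3] = 1 + 1/4·h[0] + 1/6·h[1] + 1/2·h[3]
Solving the 3×3 linear system over states ≠ 2 gives exactly h = [324/61, 336/61, 0, 396/61] (h[2] = 0 is the target).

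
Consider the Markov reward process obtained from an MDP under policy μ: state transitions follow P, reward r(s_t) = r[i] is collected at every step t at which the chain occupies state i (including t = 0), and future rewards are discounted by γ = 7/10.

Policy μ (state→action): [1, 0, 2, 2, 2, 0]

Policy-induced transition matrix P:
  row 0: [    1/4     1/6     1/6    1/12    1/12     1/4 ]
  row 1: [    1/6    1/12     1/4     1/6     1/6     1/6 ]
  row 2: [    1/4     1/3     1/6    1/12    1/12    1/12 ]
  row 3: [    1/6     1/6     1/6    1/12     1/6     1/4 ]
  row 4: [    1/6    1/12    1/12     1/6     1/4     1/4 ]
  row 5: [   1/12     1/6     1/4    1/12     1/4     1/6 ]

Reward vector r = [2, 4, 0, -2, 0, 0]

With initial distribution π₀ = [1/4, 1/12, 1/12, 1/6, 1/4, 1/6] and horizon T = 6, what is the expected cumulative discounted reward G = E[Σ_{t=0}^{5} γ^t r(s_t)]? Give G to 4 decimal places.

G = 2.0312

t=0: π = [0.2500, 0.0833, 0.0833, 0.1667, 0.2500, 0.1667], E[r] = 0.5000, γ^t·E[r] = 0.500000, running G = 0.500000
t=1: π = [0.1806, 0.1528, 0.1667, 0.1111, 0.1736, 0.2153], E[r] = 0.7500, γ^t·E[r] = 0.525000, running G = 1.025000
t=2: π = [0.1777, 0.1672, 0.1829, 0.1105, 0.1701, 0.1916], E[r] = 0.8032, γ^t·E[r] = 0.393588, running G = 1.418588
t=3: π = [0.1807, 0.1690, 0.1824, 0.1114, 0.1668, 0.1896], E[r] = 0.8147, γ^t·E[r] = 0.279448, running G = 1.698036
t=4: π = [0.1811, 0.1691, 0.1827, 0.1113, 0.1661, 0.1897], E[r] = 0.8159, γ^t·E[r] = 0.195909, running G = 1.893946
t=5: π = [0.1812, 0.1692, 0.1827, 0.1113, 0.1660, 0.1897], E[r] = 0.8165, γ^t·E[r] = 0.137233, running G = 2.031179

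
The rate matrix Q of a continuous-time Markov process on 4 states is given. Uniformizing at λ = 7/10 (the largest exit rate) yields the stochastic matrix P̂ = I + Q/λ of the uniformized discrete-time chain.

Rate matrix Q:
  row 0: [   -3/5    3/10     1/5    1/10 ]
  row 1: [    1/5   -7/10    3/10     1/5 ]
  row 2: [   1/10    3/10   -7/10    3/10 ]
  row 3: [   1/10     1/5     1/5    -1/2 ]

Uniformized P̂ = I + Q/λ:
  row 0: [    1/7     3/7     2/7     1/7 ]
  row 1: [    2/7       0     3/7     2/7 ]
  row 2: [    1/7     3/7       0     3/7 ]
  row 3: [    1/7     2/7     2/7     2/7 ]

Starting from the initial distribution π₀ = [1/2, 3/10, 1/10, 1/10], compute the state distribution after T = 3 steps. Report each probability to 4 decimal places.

t=0: π = [0.5000, 0.3000, 0.1000, 0.1000]
t=1: π = [0.1857, 0.2857, 0.3000, 0.2286]
t=2: π = [0.1837, 0.2735, 0.2408, 0.3020]
t=3: π = [0.1819, 0.2682, 0.2560, 0.2939]

π = [0.1819, 0.2682, 0.2560, 0.2939]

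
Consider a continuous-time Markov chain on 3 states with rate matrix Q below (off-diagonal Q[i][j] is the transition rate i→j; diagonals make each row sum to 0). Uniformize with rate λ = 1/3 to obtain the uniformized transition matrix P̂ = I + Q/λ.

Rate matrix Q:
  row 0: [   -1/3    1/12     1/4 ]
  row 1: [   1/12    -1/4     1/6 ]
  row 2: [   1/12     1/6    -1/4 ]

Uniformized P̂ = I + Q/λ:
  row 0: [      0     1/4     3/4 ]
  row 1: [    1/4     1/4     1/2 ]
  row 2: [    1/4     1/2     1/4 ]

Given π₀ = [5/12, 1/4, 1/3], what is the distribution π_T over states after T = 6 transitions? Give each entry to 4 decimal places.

t=0: π = [0.4167, 0.2500, 0.3333]
t=1: π = [0.1458, 0.3333, 0.5208]
t=2: π = [0.2135, 0.3802, 0.4063]
t=3: π = [0.1966, 0.3516, 0.4518]
t=4: π = [0.2008, 0.3630, 0.4362]
t=5: π = [0.1998, 0.3590, 0.4412]
t=6: π = [0.2001, 0.3603, 0.4397]

π = [0.2001, 0.3603, 0.4397]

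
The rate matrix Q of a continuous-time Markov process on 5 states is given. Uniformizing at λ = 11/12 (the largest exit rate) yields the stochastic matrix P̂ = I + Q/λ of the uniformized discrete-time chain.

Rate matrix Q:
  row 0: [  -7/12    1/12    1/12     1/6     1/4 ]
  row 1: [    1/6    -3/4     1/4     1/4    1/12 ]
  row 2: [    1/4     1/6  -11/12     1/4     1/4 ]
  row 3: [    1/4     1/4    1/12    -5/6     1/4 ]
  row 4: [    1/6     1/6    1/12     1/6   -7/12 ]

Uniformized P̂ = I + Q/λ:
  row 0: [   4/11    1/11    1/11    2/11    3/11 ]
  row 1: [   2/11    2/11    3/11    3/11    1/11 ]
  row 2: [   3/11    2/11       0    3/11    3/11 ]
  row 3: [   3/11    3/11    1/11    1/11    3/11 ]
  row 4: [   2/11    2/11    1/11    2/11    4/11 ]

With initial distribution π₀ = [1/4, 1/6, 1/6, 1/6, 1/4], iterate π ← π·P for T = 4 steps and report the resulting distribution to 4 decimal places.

t=0: π = [0.2500, 0.1667, 0.1667, 0.1667, 0.2500]
t=1: π = [0.2576, 0.1742, 0.1061, 0.1970, 0.2652]
t=2: π = [0.2562, 0.1763, 0.1129, 0.1894, 0.2652]
t=3: π = [0.2559, 0.1757, 0.1127, 0.1909, 0.2648]
t=4: π = [0.2559, 0.1759, 0.1126, 0.1907, 0.2648]

π = [0.2559, 0.1759, 0.1126, 0.1907, 0.2648]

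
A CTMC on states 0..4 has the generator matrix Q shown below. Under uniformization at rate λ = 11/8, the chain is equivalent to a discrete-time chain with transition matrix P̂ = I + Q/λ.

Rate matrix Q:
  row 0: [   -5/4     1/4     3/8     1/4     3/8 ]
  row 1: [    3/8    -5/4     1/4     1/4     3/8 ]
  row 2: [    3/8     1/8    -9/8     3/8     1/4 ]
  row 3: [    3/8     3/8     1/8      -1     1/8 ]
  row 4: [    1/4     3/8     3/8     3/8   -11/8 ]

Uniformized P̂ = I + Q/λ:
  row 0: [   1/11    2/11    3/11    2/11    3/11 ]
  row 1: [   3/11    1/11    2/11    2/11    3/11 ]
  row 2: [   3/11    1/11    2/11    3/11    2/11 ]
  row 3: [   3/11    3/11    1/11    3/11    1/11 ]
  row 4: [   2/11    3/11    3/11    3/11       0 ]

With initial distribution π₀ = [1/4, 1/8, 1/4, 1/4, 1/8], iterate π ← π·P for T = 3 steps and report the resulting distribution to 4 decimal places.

t=0: π = [0.2500, 0.1250, 0.2500, 0.2500, 0.1250]
t=1: π = [0.2159, 0.1818, 0.1932, 0.2386, 0.1705]
t=2: π = [0.2180, 0.1849, 0.1952, 0.2366, 0.1653]
t=3: π = [0.2181, 0.1838, 0.1952, 0.2361, 0.1669]

π = [0.2181, 0.1838, 0.1952, 0.2361, 0.1669]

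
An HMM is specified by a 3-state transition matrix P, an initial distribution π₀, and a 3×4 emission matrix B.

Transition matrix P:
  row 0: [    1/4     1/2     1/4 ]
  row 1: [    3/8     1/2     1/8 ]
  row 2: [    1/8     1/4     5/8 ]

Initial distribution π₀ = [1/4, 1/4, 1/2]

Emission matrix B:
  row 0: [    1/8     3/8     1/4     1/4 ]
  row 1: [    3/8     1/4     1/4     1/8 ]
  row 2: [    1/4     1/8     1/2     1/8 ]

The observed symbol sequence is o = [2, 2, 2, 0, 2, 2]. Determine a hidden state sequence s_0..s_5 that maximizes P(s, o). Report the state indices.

path = [2, 2, 2, 2, 2, 2]

t=0: δ = [6.250e-02, 6.250e-02, 2.500e-01]  (obs o_0=2)
t=1: δ = [7.812e-03, 1.562e-02, 7.812e-02]  ψ = [2, 2, 2]  (obs o_1=2)
t=2: δ = [2.441e-03, 4.883e-03, 2.441e-02]  ψ = [2, 2, 2]  (obs o_2=2)
t=3: δ = [3.815e-04, 2.289e-03, 3.815e-03]  ψ = [2, 2, 2]  (obs o_3=0)
t=4: δ = [2.146e-04, 2.861e-04, 1.192e-03]  ψ = [1, 1, 2]  (obs o_4=2)
t=5: δ = [3.725e-05, 7.451e-05, 3.725e-04]  ψ = [2, 2, 2]  (obs o_5=2)
backtrack: best end state = 2; path = [2, 2, 2, 2, 2, 2]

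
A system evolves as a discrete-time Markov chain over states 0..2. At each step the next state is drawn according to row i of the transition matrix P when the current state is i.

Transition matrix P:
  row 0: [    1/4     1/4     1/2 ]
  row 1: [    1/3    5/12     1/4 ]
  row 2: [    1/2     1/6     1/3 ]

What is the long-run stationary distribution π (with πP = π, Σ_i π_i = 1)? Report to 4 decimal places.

π = [0.3650, 0.2628, 0.3723]

Balance equations π_j = Σ_i π_i·P[i][j]:
  π_0 = 1/4·π_0 + 1/3·π_1 + 1/2·π_2
  π_1 = 1/4·π_0 + 5/12·π_1 + 1/6·π_2
  normalize: π_0 + π_1 + π_2 = 1
Solving the linear system gives exactly π = [50/137, 36/137, 51/137].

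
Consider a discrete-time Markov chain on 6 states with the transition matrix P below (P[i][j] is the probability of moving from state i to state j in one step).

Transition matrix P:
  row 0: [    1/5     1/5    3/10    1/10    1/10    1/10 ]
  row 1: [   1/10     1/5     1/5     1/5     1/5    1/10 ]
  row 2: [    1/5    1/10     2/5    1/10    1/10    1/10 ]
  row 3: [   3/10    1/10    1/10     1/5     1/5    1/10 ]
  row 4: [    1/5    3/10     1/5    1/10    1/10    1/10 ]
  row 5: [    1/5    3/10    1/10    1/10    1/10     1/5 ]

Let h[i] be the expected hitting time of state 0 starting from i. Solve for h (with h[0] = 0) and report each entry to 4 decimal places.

h = [0.0000, 5.6049, 5.0895, 4.5354, 5.1926, 5.2040]

First-step conditioning: h[0] = 0; for i ≠ 0, h[i] = 1 + Σ_k P[i][k]·h[k].
  h[1] = 1 + 1/5·h[1] + 1/5·h[2] + 1/5·h[3] + 1/5·h[4] + 1/10·h[5]
  h[2] = 1 + 1/10·h[1] + 2/5·h[2] + 1/10·h[3] + 1/10·h[4] + 1/10·h[5]
  h[3] = 1 + 1/10·h[1] + 1/10·h[2] + 1/5·h[3] + 1/5·h[4] + 1/10·h[5]
  h[4] = 1 + 3/10·h[1] + 1/5·h[2] + 1/10·h[3] + 1/10·h[4] + 1/10·h[5]
  h[5] = 1 + 3/10·h[1] + 1/10·h[2] + 1/10·h[3] + 1/10·h[4] + 1/5·h[5]
Solving the 5×5 linear system over states ≠ 0 gives exactly h = [0, 7830/1397, 7110/1397, 576/127, 7254/1397, 7270/1397] (h[0] = 0 is the target).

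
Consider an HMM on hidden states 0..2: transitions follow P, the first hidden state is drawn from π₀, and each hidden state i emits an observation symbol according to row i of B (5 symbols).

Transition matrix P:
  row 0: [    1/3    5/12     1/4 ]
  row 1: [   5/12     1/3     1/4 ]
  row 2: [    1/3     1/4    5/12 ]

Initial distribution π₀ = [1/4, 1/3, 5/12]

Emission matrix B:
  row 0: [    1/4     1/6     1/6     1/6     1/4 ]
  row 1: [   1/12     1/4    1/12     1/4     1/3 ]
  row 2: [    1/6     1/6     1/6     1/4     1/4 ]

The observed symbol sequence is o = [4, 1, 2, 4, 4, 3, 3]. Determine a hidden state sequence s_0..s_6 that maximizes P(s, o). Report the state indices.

path = [1, 1, 0, 1, 0, 1, 1]

t=0: δ = [6.250e-02, 1.111e-01, 1.042e-01]  (obs o_0=4)
t=1: δ = [7.716e-03, 9.259e-03, 7.234e-03]  ψ = [1, 1, 2]  (obs o_1=1)
t=2: δ = [6.430e-04, 2.679e-04, 5.023e-04]  ψ = [1, 0, 2]  (obs o_2=2)
t=3: δ = [5.358e-05, 8.931e-05, 5.233e-05]  ψ = [0, 0, 2]  (obs o_3=4)
t=4: δ = [9.303e-06, 9.923e-06, 5.582e-06]  ψ = [1, 1, 1]  (obs o_4=4)
t=5: δ = [6.891e-07, 9.690e-07, 6.202e-07]  ψ = [1, 0, 1]  (obs o_5=3)
t=6: δ = [6.729e-08, 8.075e-08, 6.460e-08]  ψ = [1, 1, 2]  (obs o_6=3)
backtrack: best end state = 1; path = [1, 1, 0, 1, 0, 1, 1]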